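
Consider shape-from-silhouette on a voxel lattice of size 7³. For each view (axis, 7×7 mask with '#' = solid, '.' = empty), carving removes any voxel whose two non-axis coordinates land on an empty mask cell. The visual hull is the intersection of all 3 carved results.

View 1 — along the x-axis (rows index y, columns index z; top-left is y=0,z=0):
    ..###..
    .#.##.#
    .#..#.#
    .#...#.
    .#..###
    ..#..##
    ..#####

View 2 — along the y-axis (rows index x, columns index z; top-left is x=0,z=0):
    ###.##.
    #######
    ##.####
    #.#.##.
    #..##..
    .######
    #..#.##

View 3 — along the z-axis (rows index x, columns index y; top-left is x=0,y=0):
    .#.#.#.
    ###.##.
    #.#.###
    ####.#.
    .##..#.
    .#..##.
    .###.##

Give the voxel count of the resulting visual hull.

remaining voxels: 68

full grid |V| = 343
carve view 1 (along x, YZ-mask fill 24/49): 168 voxels remain
carve view 2 (along y, XZ-mask fill 35/49): 117 voxels remain
carve view 3 (along z, XY-mask fill 29/49): 68 voxels remain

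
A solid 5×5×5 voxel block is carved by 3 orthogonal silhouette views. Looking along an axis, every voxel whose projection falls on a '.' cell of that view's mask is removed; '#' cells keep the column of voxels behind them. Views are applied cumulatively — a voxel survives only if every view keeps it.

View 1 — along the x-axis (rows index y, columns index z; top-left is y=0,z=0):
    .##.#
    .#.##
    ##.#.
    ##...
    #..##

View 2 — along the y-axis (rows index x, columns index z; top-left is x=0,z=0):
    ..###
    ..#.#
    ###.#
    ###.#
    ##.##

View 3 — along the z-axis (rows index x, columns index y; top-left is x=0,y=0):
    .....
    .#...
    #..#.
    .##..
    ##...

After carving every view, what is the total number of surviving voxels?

|visual hull| = 15

before carving: 125 voxels (5×5×5)
carve view 1 (along x, YZ-mask fill 14/25): 70 voxels remain
carve view 2 (along y, XZ-mask fill 17/25): 46 voxels remain
carve view 3 (along z, XY-mask fill 7/25): 15 voxels remain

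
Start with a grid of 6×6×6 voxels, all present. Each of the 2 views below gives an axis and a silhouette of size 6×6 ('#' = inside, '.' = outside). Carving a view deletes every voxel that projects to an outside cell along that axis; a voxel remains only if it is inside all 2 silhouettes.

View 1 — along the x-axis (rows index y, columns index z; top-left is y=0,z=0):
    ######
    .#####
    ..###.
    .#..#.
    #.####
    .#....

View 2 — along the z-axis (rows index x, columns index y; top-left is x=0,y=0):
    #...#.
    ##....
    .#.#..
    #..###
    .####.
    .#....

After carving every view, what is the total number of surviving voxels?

initial block: 6^3 = 216
V1 x: intersect with YZ mask (22 set) -- 132 left
V2 z: intersect with XY mask (15 set) -- 63 left

|visual hull| = 63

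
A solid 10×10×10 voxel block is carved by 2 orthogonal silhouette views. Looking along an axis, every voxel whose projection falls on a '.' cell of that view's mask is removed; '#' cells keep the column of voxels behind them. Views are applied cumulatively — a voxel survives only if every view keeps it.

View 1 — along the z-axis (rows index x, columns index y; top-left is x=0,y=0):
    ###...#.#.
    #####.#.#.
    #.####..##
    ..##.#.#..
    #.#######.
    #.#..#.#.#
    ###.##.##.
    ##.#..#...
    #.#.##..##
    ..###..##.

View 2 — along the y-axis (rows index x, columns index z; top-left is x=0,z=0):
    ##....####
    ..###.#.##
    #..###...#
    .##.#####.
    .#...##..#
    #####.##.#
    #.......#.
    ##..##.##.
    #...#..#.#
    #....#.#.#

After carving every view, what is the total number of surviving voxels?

voxel count = 289

initial block: 10^3 = 1000
V1 z: intersect with XY mask (58 set) -- 580 left
V2 y: intersect with XZ mask (52 set) -- 289 left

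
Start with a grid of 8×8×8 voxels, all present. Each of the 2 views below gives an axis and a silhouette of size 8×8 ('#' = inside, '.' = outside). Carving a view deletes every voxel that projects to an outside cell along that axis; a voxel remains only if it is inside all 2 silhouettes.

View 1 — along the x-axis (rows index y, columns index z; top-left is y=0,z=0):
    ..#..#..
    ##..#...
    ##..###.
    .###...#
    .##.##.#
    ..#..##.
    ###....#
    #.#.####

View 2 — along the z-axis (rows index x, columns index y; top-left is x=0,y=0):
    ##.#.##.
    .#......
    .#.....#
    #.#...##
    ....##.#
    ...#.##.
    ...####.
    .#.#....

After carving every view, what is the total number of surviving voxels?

before carving: 512 voxels (8×8×8)
  1. axis=0 (YZ plane), |mask|=32  ⇒  voxels=256
  2. axis=2 (XY plane), |mask|=24  ⇒  voxels=93

93 voxels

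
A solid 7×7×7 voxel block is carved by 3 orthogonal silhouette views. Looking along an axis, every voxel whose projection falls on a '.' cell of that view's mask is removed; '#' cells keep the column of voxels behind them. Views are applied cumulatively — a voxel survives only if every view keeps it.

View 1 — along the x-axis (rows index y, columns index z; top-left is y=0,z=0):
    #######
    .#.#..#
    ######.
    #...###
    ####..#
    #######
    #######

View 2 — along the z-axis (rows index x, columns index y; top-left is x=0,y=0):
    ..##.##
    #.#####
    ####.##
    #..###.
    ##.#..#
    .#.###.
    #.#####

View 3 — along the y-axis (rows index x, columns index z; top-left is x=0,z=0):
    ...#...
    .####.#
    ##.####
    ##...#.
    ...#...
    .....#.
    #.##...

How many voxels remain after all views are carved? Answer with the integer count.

start: 7×7×7 = 343 voxels
V1 x: intersect with YZ mask (39 set) -- 273 left
V2 z: intersect with XY mask (34 set) -- 193 left
V3 y: intersect with XZ mask (20 set) -- 89 left

voxel count = 89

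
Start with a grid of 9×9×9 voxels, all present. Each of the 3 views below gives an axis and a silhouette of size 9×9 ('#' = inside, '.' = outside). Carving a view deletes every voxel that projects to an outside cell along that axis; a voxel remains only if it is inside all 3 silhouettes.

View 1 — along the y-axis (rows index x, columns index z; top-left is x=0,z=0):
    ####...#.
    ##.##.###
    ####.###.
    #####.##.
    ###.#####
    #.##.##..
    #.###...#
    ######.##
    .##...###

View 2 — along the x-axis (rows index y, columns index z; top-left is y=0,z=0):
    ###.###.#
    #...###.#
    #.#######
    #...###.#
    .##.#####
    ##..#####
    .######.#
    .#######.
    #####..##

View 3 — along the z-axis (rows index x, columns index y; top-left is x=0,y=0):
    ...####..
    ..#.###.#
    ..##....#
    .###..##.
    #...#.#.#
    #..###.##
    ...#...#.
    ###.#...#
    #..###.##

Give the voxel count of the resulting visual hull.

full grid |V| = 729
[1] y-view keeps 57 columns → grid now 513
[2] x-view keeps 60 columns → grid now 366
[3] z-view keeps 40 columns → grid now 180

remaining voxels: 180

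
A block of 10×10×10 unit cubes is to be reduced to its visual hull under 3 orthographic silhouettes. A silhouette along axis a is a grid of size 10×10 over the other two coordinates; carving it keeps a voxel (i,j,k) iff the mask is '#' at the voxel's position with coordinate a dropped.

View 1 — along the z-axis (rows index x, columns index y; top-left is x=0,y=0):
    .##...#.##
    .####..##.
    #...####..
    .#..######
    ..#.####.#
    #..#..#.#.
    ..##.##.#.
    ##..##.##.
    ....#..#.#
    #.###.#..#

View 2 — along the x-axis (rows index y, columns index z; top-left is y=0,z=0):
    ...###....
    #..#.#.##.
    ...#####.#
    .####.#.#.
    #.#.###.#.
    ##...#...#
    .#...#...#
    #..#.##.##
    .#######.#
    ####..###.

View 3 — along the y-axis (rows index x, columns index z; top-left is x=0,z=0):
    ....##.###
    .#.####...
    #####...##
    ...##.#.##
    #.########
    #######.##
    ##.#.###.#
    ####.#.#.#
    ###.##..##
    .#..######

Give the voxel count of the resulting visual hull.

full grid |V| = 1000
after view 1 [z-axis, 53 of 100 cells solid] → remaining = 530
after view 2 [x-axis, 54 of 100 cells solid] → remaining = 288
after view 3 [y-axis, 68 of 100 cells solid] → remaining = 196

|visual hull| = 196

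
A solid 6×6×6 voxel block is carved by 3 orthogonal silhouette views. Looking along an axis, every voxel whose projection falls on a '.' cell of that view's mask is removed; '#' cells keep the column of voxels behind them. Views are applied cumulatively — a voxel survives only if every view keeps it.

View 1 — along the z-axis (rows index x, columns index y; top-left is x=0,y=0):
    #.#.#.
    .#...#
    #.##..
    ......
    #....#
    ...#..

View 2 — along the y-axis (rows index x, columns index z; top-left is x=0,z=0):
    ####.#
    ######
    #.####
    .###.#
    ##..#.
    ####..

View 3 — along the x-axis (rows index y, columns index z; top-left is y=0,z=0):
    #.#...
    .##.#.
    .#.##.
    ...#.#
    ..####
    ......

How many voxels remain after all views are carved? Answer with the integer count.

before carving: 216 voxels (6×6×6)
after view 1 [z-axis, 11 of 36 cells solid] → remaining = 66
after view 2 [y-axis, 27 of 36 cells solid] → remaining = 52
after view 3 [x-axis, 14 of 36 cells solid] → remaining = 18

remaining voxels: 18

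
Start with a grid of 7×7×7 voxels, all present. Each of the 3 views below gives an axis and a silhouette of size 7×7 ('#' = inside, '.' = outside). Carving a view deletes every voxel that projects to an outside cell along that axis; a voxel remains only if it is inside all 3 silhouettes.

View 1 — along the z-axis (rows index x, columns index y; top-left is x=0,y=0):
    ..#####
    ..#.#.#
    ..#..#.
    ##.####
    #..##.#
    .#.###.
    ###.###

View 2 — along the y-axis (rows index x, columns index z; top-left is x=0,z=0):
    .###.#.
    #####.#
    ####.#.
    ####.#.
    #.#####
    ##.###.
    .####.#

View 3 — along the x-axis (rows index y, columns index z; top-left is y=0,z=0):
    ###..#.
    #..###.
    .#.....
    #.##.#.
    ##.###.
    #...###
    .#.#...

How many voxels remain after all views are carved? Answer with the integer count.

start: 7×7×7 = 343 voxels
[1] z-view keeps 30 columns → grid now 210
[2] y-view keeps 36 columns → grid now 152
[3] x-view keeps 24 columns → grid now 78

|visual hull| = 78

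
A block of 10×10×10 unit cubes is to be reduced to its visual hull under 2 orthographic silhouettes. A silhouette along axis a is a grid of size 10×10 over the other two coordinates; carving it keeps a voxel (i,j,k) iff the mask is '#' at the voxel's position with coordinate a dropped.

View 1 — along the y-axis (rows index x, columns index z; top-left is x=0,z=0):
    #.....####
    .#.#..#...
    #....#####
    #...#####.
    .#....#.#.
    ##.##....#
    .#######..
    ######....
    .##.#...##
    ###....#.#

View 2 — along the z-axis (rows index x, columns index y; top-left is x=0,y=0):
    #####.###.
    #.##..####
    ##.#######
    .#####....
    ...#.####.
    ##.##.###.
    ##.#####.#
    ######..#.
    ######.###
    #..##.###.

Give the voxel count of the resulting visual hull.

voxel count = 368

start: 10×10×10 = 1000 voxels
[1] y-view keeps 51 columns → grid now 510
[2] z-view keeps 71 columns → grid now 368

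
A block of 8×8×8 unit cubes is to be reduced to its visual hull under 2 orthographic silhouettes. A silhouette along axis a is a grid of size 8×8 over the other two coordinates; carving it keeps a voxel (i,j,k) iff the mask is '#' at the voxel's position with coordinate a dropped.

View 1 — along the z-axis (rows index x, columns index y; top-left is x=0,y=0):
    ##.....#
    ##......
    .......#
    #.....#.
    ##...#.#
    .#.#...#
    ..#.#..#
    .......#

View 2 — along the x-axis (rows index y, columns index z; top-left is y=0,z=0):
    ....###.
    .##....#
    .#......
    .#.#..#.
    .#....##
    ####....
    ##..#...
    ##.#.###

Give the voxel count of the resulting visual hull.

initial block: 8^3 = 512
  1. axis=2 (XY plane), |mask|=19  ⇒  voxels=152
  2. axis=0 (YZ plane), |mask|=26  ⇒  voxels=74

remaining voxels: 74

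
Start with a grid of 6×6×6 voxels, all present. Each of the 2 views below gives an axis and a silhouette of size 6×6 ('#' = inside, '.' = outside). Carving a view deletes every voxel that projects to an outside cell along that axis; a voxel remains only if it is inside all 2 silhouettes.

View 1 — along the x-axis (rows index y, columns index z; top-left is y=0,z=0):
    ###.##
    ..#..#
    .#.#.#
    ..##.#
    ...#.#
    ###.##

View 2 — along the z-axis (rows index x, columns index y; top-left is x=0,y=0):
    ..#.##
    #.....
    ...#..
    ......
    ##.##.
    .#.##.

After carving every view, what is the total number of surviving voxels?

start: 6×6×6 = 216 voxels
carve view 1 (along x, YZ-mask fill 20/36): 120 voxels remain
carve view 2 (along z, XY-mask fill 12/36): 37 voxels remain

|visual hull| = 37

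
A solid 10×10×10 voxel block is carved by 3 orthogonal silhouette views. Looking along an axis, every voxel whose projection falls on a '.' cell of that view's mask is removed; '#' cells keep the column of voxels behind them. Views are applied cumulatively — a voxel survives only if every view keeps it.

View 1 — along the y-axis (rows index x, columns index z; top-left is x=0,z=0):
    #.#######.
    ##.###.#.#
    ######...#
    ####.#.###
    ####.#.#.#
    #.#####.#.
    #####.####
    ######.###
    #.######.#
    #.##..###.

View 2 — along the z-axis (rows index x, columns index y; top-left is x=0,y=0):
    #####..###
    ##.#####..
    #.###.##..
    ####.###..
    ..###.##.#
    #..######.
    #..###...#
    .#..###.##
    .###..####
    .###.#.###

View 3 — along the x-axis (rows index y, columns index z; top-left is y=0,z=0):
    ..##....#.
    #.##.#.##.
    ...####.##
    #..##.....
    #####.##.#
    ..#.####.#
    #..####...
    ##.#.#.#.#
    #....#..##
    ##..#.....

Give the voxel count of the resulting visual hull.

remaining voxels: 258

full grid |V| = 1000
carve view 1 (along y, XZ-mask fill 76/100): 760 voxels remain
carve view 2 (along z, XY-mask fill 66/100): 499 voxels remain
carve view 3 (along x, YZ-mask fill 50/100): 258 voxels remain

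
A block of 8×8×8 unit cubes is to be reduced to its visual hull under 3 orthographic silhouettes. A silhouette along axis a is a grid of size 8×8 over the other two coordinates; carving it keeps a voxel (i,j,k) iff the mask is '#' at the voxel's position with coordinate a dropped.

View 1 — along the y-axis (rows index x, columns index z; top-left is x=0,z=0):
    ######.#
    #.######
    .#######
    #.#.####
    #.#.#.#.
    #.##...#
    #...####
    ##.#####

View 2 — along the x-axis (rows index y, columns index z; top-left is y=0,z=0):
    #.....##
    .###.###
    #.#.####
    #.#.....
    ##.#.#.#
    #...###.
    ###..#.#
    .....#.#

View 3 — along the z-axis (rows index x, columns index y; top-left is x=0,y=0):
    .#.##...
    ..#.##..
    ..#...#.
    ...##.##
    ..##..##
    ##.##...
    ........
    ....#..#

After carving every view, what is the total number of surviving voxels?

remaining voxels: 71

before carving: 512 voxels (8×8×8)
carve view 1 (along y, XZ-mask fill 47/64): 376 voxels remain
carve view 2 (along x, YZ-mask fill 33/64): 201 voxels remain
carve view 3 (along z, XY-mask fill 22/64): 71 voxels remain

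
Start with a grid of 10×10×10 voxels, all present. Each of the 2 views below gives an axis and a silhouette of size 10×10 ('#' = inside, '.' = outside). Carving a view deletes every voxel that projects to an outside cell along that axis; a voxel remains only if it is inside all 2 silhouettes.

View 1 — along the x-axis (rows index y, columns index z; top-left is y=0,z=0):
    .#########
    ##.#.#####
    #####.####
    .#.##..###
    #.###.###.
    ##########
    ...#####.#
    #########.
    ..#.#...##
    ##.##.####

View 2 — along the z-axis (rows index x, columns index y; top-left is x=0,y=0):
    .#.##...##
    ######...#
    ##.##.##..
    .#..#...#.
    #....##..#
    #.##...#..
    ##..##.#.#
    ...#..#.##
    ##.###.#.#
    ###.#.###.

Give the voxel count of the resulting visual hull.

remaining voxels: 404

full grid |V| = 1000
  1. axis=0 (YZ plane), |mask|=76  ⇒  voxels=760
  2. axis=2 (XY plane), |mask|=53  ⇒  voxels=404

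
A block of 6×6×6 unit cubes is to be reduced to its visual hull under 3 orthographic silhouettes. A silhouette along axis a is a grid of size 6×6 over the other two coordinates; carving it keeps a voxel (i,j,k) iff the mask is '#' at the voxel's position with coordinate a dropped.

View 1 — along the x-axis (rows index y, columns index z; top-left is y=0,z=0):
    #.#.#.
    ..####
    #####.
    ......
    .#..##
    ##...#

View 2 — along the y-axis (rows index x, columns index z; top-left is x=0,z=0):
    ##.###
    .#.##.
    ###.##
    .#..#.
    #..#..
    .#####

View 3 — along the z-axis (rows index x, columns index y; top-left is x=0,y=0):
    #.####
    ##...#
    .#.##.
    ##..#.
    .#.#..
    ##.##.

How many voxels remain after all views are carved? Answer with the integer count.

start: 6×6×6 = 216 voxels
carve view 1 (along x, YZ-mask fill 18/36): 108 voxels remain
carve view 2 (along y, XZ-mask fill 22/36): 67 voxels remain
carve view 3 (along z, XY-mask fill 20/36): 36 voxels remain

|visual hull| = 36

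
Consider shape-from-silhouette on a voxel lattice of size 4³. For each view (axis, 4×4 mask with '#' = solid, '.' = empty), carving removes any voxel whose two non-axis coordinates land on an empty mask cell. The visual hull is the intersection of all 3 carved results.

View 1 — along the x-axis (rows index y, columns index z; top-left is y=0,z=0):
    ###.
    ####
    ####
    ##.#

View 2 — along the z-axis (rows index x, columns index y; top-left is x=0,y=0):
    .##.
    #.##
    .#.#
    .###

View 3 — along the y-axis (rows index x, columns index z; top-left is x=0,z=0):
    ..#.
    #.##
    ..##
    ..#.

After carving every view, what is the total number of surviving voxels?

remaining voxels: 14

full grid |V| = 64
  1. axis=0 (YZ plane), |mask|=14  ⇒  voxels=56
  2. axis=2 (XY plane), |mask|=10  ⇒  voxels=36
  3. axis=1 (XZ plane), |mask|=7  ⇒  voxels=14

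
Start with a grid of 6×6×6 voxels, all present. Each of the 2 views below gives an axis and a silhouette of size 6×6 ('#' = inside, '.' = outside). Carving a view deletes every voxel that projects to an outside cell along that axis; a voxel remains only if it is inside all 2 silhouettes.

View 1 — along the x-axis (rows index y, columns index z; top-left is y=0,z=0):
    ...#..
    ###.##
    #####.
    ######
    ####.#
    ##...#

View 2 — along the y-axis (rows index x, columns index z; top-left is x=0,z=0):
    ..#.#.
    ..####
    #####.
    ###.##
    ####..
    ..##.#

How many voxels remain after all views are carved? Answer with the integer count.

94 voxels

before carving: 216 voxels (6×6×6)
carve view 1 (along x, YZ-mask fill 25/36): 150 voxels remain
carve view 2 (along y, XZ-mask fill 23/36): 94 voxels remain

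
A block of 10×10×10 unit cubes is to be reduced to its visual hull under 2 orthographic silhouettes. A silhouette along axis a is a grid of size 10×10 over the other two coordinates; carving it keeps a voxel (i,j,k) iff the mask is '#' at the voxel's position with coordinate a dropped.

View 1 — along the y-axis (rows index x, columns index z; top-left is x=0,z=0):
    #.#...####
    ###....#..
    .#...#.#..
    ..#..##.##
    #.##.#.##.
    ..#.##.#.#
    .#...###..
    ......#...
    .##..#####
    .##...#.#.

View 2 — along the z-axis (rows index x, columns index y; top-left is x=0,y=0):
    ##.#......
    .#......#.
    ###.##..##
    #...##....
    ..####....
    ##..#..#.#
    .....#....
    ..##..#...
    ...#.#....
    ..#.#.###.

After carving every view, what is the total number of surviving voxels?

before carving: 1000 voxels (10×10×10)
after view 1 [y-axis, 45 of 100 cells solid] → remaining = 450
after view 2 [z-axis, 35 of 100 cells solid] → remaining = 152

voxel count = 152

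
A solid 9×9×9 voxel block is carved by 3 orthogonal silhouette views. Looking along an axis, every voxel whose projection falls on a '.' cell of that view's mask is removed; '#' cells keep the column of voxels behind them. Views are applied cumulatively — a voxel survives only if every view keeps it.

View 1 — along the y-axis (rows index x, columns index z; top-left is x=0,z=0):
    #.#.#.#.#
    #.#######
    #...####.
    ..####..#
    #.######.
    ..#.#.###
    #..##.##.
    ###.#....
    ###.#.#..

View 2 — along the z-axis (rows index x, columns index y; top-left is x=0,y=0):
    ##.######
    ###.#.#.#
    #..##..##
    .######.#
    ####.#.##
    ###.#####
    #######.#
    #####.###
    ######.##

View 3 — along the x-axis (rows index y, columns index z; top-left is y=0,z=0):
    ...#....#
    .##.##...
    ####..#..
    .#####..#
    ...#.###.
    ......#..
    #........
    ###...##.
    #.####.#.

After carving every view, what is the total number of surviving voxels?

remaining voxels: 151

initial block: 9^3 = 729
after view 1 [y-axis, 49 of 81 cells solid] → remaining = 441
after view 2 [z-axis, 65 of 81 cells solid] → remaining = 349
after view 3 [x-axis, 34 of 81 cells solid] → remaining = 151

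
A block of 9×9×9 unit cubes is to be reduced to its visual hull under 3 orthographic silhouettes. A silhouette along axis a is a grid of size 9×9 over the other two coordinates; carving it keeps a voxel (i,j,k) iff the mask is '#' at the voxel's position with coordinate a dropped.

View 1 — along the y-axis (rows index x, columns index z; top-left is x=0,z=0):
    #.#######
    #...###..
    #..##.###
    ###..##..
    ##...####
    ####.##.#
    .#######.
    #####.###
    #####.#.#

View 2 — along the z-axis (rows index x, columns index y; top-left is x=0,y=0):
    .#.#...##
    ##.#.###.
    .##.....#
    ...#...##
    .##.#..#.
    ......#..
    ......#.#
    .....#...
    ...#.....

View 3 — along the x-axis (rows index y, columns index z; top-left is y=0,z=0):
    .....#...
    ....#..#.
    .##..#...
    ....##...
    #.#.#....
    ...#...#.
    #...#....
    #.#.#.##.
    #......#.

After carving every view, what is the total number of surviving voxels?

|visual hull| = 42

initial block: 9^3 = 729
  1. axis=1 (XZ plane), |mask|=58  ⇒  voxels=522
  2. axis=2 (XY plane), |mask|=25  ⇒  voxels=149
  3. axis=0 (YZ plane), |mask|=22  ⇒  voxels=42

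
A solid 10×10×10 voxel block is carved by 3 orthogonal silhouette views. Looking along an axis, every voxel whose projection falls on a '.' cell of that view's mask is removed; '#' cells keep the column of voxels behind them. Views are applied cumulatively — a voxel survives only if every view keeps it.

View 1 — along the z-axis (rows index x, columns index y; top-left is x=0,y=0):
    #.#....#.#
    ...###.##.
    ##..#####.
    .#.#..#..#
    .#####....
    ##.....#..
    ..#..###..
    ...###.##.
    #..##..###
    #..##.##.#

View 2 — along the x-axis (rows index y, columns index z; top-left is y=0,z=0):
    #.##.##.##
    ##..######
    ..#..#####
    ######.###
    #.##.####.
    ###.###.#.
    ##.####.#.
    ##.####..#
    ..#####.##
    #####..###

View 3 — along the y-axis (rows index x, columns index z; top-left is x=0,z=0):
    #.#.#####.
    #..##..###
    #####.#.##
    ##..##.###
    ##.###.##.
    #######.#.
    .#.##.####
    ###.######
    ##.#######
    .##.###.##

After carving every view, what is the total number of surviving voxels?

start: 10×10×10 = 1000 voxels
carve view 1 (along z, XY-mask fill 49/100): 490 voxels remain
carve view 2 (along x, YZ-mask fill 73/100): 360 voxels remain
carve view 3 (along y, XZ-mask fill 75/100): 271 voxels remain

|visual hull| = 271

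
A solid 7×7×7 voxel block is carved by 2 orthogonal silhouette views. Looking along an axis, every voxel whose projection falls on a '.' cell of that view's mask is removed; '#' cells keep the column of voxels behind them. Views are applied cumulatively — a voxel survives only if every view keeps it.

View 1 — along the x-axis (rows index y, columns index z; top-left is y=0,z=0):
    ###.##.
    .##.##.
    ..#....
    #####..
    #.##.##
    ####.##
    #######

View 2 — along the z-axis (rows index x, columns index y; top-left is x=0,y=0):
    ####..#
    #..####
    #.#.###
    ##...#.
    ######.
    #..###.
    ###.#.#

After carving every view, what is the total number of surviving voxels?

voxel count = 158

before carving: 343 voxels (7×7×7)
carve view 1 (along x, YZ-mask fill 33/49): 231 voxels remain
carve view 2 (along z, XY-mask fill 33/49): 158 voxels remain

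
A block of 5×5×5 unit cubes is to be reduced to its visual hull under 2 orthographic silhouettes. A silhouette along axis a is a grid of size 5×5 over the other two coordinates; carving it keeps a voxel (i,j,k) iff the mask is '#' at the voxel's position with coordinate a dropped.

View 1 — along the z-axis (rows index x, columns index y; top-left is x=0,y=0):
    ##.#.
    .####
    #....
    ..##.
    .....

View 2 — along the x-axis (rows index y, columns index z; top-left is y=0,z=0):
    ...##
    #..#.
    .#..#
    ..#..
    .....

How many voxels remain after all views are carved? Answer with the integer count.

start: 5×5×5 = 125 voxels
V1 z: intersect with XY mask (10 set) -- 50 left
V2 x: intersect with YZ mask (7 set) -- 15 left

voxel count = 15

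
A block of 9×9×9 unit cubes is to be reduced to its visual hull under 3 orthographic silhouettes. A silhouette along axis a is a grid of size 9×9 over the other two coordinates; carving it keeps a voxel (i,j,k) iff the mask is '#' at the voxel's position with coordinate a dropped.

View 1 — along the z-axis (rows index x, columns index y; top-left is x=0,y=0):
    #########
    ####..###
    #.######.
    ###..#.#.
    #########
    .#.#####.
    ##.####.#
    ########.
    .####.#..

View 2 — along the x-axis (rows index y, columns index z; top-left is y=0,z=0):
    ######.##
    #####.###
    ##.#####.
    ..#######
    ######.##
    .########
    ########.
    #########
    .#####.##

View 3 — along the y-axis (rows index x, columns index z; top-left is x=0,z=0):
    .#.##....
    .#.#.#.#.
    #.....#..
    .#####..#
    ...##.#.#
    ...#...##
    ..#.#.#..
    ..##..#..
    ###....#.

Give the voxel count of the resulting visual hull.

voxel count = 193

full grid |V| = 729
carve view 1 (along z, XY-mask fill 63/81): 567 voxels remain
carve view 2 (along x, YZ-mask fill 70/81): 492 voxels remain
carve view 3 (along y, XZ-mask fill 32/81): 193 voxels remain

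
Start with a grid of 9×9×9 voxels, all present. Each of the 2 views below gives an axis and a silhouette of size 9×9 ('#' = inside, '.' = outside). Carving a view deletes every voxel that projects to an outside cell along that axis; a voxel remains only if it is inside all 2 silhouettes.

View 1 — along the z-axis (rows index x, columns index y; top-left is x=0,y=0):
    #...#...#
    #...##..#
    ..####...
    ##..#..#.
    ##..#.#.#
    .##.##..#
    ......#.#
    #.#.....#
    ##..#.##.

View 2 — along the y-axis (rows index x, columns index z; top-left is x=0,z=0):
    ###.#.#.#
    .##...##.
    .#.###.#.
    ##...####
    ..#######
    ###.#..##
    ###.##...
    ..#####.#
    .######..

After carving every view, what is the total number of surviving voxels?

full grid |V| = 729
  1. axis=2 (XY plane), |mask|=35  ⇒  voxels=315
  2. axis=1 (XZ plane), |mask|=51  ⇒  voxels=201

|visual hull| = 201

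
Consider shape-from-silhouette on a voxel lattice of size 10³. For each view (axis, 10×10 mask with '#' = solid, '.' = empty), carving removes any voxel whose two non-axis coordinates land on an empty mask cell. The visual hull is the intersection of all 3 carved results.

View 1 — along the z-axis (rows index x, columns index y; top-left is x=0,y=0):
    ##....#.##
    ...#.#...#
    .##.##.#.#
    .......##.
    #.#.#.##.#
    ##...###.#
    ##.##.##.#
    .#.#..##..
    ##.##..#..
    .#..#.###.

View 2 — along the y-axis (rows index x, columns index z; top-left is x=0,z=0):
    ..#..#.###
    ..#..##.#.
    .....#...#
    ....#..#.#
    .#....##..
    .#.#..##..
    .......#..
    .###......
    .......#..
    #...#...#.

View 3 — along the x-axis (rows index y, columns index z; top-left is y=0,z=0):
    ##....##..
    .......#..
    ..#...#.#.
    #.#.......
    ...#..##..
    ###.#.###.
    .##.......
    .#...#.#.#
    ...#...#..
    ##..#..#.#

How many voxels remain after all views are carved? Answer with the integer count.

full grid |V| = 1000
after view 1 [z-axis, 49 of 100 cells solid] → remaining = 490
after view 2 [y-axis, 29 of 100 cells solid] → remaining = 136
after view 3 [x-axis, 33 of 100 cells solid] → remaining = 52

52 voxels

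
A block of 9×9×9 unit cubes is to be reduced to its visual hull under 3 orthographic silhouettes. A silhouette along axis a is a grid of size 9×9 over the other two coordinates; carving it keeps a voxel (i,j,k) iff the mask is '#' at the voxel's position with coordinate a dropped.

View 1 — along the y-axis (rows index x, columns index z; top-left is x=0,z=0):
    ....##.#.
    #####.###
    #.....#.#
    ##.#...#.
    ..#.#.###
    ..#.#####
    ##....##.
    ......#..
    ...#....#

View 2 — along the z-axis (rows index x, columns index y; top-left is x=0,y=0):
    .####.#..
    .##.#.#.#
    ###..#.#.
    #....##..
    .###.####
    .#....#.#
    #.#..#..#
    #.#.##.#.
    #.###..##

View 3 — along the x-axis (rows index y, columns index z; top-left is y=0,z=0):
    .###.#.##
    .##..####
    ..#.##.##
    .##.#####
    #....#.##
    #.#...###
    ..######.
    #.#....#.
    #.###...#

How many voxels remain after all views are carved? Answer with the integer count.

104 voxels

start: 9×9×9 = 729 voxels
after view 1 [y-axis, 36 of 81 cells solid] → remaining = 324
after view 2 [z-axis, 43 of 81 cells solid] → remaining = 168
after view 3 [x-axis, 47 of 81 cells solid] → remaining = 104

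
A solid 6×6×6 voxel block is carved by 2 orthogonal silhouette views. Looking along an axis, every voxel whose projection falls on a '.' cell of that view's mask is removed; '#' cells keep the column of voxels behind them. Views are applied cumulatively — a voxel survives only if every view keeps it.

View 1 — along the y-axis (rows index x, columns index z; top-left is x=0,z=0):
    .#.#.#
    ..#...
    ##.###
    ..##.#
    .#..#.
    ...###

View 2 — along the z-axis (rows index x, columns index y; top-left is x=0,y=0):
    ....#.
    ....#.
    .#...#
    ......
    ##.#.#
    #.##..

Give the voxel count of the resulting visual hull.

remaining voxels: 31

before carving: 216 voxels (6×6×6)
after view 1 [y-axis, 17 of 36 cells solid] → remaining = 102
after view 2 [z-axis, 11 of 36 cells solid] → remaining = 31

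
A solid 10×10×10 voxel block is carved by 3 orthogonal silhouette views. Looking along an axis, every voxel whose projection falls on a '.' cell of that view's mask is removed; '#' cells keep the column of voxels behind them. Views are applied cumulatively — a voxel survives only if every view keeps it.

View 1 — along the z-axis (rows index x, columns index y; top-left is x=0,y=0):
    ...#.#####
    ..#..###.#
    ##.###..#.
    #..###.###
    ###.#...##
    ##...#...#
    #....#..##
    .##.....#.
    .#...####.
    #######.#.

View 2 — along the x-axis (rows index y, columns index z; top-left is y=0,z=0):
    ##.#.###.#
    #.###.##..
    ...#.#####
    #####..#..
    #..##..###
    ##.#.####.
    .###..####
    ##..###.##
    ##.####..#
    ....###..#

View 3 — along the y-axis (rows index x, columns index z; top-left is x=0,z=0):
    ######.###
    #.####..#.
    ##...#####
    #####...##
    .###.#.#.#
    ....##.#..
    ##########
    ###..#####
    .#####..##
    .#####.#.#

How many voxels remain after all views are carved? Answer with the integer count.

full grid |V| = 1000
V1 z: intersect with XY mask (54 set) -- 540 left
V2 x: intersect with YZ mask (63 set) -- 342 left
V3 y: intersect with XZ mask (70 set) -- 232 left

232 voxels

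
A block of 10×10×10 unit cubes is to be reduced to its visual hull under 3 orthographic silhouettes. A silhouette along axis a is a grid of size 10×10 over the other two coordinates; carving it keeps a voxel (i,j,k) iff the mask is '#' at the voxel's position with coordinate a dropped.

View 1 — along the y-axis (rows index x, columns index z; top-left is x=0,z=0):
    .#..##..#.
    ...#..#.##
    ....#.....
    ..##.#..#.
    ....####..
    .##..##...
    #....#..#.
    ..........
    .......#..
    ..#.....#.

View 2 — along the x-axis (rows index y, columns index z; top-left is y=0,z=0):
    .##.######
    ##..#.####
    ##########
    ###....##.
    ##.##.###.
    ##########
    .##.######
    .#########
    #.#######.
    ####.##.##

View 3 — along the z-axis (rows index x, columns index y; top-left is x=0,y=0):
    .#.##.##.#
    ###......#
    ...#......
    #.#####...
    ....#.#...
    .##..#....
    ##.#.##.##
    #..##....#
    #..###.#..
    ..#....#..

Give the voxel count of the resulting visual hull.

remaining voxels: 94

initial block: 10^3 = 1000
step 1: project along y, AND mask (27/100) → |grid| = 270
step 2: project along x, AND mask (80/100) → |grid| = 222
step 3: project along z, AND mask (40/100) → |grid| = 94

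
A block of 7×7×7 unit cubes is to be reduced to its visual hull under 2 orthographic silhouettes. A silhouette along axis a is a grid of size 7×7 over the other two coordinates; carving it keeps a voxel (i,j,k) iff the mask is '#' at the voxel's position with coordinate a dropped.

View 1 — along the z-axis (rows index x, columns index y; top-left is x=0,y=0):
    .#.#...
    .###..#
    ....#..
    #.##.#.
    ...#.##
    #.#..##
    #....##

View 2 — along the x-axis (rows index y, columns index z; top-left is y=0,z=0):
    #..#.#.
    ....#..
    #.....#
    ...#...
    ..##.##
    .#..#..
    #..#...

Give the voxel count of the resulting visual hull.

start: 7×7×7 = 343 voxels
[1] z-view keeps 21 columns → grid now 147
[2] x-view keeps 15 columns → grid now 41

41 voxels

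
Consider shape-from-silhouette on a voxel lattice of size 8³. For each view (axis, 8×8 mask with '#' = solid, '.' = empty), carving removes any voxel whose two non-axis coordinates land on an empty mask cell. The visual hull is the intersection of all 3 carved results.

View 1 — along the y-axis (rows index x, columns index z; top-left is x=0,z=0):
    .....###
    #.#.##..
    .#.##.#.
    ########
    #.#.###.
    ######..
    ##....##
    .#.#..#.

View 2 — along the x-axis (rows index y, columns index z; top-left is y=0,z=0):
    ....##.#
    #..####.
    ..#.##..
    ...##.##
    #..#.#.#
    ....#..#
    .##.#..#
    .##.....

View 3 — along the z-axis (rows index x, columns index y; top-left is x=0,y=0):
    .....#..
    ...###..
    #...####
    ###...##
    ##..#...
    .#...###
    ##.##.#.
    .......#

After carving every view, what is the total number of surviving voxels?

before carving: 512 voxels (8×8×8)
V1 y: intersect with XZ mask (37 set) -- 296 left
V2 x: intersect with YZ mask (27 set) -- 121 left
V3 z: intersect with XY mask (27 set) -- 56 left

|visual hull| = 56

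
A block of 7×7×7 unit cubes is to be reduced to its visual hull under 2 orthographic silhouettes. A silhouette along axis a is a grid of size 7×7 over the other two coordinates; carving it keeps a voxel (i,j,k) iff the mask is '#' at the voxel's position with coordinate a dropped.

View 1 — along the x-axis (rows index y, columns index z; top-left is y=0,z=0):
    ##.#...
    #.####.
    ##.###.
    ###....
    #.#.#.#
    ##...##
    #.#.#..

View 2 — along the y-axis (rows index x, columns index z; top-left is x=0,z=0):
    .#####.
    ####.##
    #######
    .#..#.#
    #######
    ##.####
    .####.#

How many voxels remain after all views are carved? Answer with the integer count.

initial block: 7^3 = 343
  1. axis=0 (YZ plane), |mask|=27  ⇒  voxels=189
  2. axis=1 (XZ plane), |mask|=39  ⇒  voxels=145

145 voxels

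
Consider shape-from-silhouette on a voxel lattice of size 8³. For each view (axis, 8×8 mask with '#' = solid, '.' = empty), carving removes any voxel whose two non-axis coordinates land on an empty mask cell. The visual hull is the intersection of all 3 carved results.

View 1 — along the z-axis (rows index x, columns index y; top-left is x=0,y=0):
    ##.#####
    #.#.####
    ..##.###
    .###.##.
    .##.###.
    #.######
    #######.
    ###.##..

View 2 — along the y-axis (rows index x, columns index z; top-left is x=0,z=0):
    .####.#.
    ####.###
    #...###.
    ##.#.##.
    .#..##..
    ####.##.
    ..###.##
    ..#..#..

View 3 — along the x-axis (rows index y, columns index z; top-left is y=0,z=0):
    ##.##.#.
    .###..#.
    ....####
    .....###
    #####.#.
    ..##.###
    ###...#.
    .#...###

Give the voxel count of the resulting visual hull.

128 voxels

full grid |V| = 512
step 1: project along z, AND mask (47/64) → |grid| = 376
step 2: project along y, AND mask (37/64) → |grid| = 224
step 3: project along x, AND mask (35/64) → |grid| = 128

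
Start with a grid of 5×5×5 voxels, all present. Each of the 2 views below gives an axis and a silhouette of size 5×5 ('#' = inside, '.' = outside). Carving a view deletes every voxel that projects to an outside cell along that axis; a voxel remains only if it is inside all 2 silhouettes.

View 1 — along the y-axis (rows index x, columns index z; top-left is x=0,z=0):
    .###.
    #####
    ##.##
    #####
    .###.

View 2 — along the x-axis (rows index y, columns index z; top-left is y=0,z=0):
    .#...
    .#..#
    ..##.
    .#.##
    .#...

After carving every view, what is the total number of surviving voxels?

initial block: 5^3 = 125
  1. axis=1 (XZ plane), |mask|=20  ⇒  voxels=100
  2. axis=0 (YZ plane), |mask|=9  ⇒  voxels=40

voxel count = 40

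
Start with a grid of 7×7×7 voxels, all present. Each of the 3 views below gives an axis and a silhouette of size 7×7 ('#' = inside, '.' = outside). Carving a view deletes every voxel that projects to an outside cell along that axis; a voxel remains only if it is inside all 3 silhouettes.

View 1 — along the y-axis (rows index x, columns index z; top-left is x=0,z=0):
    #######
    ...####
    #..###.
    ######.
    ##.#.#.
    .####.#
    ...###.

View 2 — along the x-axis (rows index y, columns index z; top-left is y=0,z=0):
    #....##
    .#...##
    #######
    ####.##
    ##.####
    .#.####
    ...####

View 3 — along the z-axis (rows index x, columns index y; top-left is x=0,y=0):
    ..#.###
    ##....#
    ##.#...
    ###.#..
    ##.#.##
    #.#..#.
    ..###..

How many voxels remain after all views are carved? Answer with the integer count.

voxel count = 82

before carving: 343 voxels (7×7×7)
carve view 1 (along y, XZ-mask fill 33/49): 231 voxels remain
carve view 2 (along x, YZ-mask fill 34/49): 164 voxels remain
carve view 3 (along z, XY-mask fill 25/49): 82 voxels remain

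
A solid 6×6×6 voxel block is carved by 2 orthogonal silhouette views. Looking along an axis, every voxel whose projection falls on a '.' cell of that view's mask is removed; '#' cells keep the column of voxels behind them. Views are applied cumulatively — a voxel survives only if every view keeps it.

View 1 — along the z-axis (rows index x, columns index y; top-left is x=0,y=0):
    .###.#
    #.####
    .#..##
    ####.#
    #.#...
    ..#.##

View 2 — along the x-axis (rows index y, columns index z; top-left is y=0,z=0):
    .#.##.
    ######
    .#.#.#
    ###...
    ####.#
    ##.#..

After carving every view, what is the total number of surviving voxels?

initial block: 6^3 = 216
[1] z-view keeps 22 columns → grid now 132
[2] x-view keeps 23 columns → grid now 81

remaining voxels: 81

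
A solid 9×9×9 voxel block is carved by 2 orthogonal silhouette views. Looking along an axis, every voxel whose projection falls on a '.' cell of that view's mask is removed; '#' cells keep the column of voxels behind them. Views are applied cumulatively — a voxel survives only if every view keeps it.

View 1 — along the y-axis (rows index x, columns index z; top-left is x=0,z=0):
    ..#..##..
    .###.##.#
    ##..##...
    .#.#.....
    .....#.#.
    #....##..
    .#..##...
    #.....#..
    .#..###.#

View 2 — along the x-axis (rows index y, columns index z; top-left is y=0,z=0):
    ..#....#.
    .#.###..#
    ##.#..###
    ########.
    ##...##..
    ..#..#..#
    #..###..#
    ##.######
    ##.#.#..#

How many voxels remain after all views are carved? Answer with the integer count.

full grid |V| = 729
carve view 1 (along y, XZ-mask fill 30/81): 270 voxels remain
carve view 2 (along x, YZ-mask fill 46/81): 163 voxels remain

voxel count = 163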